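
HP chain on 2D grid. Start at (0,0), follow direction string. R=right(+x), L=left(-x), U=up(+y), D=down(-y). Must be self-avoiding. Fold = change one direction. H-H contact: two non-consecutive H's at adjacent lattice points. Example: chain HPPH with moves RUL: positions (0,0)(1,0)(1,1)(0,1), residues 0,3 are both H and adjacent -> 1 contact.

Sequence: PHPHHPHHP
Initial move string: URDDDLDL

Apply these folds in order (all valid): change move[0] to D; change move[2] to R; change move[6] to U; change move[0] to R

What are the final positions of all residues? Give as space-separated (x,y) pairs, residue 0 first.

Answer: (0,0) (1,0) (2,0) (3,0) (3,-1) (3,-2) (2,-2) (2,-1) (1,-1)

Derivation:
Initial moves: URDDDLDL
Fold: move[0]->D => DRDDDLDL (positions: [(0, 0), (0, -1), (1, -1), (1, -2), (1, -3), (1, -4), (0, -4), (0, -5), (-1, -5)])
Fold: move[2]->R => DRRDDLDL (positions: [(0, 0), (0, -1), (1, -1), (2, -1), (2, -2), (2, -3), (1, -3), (1, -4), (0, -4)])
Fold: move[6]->U => DRRDDLUL (positions: [(0, 0), (0, -1), (1, -1), (2, -1), (2, -2), (2, -3), (1, -3), (1, -2), (0, -2)])
Fold: move[0]->R => RRRDDLUL (positions: [(0, 0), (1, 0), (2, 0), (3, 0), (3, -1), (3, -2), (2, -2), (2, -1), (1, -1)])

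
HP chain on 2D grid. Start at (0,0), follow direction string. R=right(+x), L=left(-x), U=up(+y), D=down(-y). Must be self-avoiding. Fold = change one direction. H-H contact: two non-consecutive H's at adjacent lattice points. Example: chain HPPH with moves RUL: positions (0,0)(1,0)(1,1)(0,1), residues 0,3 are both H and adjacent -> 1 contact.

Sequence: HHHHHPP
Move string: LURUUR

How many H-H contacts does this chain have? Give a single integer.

Answer: 1

Derivation:
Positions: [(0, 0), (-1, 0), (-1, 1), (0, 1), (0, 2), (0, 3), (1, 3)]
H-H contact: residue 0 @(0,0) - residue 3 @(0, 1)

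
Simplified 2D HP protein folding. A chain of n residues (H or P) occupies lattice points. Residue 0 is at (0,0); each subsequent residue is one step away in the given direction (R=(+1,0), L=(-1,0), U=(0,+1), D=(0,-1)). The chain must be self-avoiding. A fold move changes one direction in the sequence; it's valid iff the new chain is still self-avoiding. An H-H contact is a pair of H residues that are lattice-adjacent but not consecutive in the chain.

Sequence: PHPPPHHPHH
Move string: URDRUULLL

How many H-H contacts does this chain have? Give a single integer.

Positions: [(0, 0), (0, 1), (1, 1), (1, 0), (2, 0), (2, 1), (2, 2), (1, 2), (0, 2), (-1, 2)]
H-H contact: residue 1 @(0,1) - residue 8 @(0, 2)

Answer: 1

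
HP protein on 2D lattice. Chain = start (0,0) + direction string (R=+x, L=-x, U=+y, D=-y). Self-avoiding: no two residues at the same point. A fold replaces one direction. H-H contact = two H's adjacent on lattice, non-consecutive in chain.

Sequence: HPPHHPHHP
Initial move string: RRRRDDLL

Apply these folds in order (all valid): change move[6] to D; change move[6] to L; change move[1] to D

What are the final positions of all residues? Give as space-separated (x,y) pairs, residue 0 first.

Answer: (0,0) (1,0) (1,-1) (2,-1) (3,-1) (3,-2) (3,-3) (2,-3) (1,-3)

Derivation:
Initial moves: RRRRDDLL
Fold: move[6]->D => RRRRDDDL (positions: [(0, 0), (1, 0), (2, 0), (3, 0), (4, 0), (4, -1), (4, -2), (4, -3), (3, -3)])
Fold: move[6]->L => RRRRDDLL (positions: [(0, 0), (1, 0), (2, 0), (3, 0), (4, 0), (4, -1), (4, -2), (3, -2), (2, -2)])
Fold: move[1]->D => RDRRDDLL (positions: [(0, 0), (1, 0), (1, -1), (2, -1), (3, -1), (3, -2), (3, -3), (2, -3), (1, -3)])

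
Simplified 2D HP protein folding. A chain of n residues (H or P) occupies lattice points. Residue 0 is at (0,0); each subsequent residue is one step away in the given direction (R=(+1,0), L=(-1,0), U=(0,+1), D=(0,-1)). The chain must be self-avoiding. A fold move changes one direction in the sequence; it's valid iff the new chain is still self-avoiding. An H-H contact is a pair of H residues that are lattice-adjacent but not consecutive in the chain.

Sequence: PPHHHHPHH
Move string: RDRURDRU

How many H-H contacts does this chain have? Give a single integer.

Answer: 1

Derivation:
Positions: [(0, 0), (1, 0), (1, -1), (2, -1), (2, 0), (3, 0), (3, -1), (4, -1), (4, 0)]
H-H contact: residue 5 @(3,0) - residue 8 @(4, 0)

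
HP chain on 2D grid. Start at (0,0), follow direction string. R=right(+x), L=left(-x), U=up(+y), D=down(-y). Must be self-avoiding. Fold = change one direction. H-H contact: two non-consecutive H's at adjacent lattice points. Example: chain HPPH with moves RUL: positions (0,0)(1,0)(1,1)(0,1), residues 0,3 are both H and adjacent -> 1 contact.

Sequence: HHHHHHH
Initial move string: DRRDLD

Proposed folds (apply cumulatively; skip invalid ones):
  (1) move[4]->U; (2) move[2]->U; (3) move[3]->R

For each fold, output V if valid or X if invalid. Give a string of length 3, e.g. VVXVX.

Initial: DRRDLD -> [(0, 0), (0, -1), (1, -1), (2, -1), (2, -2), (1, -2), (1, -3)]
Fold 1: move[4]->U => DRRDUD INVALID (collision), skipped
Fold 2: move[2]->U => DRUDLD INVALID (collision), skipped
Fold 3: move[3]->R => DRRRLD INVALID (collision), skipped

Answer: XXX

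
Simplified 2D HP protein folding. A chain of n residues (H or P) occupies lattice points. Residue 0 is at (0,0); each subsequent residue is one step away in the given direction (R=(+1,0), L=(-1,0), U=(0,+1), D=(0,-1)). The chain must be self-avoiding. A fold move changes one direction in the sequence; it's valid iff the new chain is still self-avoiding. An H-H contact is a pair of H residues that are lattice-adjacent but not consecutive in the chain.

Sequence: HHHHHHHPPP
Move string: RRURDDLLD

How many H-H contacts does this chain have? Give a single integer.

Answer: 1

Derivation:
Positions: [(0, 0), (1, 0), (2, 0), (2, 1), (3, 1), (3, 0), (3, -1), (2, -1), (1, -1), (1, -2)]
H-H contact: residue 2 @(2,0) - residue 5 @(3, 0)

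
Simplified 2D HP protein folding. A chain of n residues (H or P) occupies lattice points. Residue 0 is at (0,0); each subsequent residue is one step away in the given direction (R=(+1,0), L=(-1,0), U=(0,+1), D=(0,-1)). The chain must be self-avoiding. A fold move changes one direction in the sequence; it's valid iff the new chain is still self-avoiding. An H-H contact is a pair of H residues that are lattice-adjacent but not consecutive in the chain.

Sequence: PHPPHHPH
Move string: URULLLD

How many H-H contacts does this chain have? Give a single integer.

Answer: 1

Derivation:
Positions: [(0, 0), (0, 1), (1, 1), (1, 2), (0, 2), (-1, 2), (-2, 2), (-2, 1)]
H-H contact: residue 1 @(0,1) - residue 4 @(0, 2)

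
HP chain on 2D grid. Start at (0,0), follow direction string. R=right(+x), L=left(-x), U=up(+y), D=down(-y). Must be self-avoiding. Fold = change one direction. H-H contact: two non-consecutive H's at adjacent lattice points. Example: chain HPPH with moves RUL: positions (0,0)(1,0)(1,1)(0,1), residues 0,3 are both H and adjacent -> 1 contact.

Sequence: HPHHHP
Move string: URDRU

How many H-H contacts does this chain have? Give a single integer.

Answer: 1

Derivation:
Positions: [(0, 0), (0, 1), (1, 1), (1, 0), (2, 0), (2, 1)]
H-H contact: residue 0 @(0,0) - residue 3 @(1, 0)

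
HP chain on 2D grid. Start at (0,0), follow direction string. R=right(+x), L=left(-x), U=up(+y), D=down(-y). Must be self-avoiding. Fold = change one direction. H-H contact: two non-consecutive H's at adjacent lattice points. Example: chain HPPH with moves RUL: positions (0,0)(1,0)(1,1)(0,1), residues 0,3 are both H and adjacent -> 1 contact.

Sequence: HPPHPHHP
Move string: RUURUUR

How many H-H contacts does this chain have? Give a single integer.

Positions: [(0, 0), (1, 0), (1, 1), (1, 2), (2, 2), (2, 3), (2, 4), (3, 4)]
No H-H contacts found.

Answer: 0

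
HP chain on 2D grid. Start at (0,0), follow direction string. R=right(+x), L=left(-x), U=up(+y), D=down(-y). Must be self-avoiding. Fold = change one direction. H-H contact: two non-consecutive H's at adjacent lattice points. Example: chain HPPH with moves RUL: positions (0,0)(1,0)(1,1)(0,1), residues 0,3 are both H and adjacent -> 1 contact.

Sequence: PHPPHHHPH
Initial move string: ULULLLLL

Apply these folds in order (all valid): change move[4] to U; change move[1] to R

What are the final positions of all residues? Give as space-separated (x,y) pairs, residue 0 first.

Answer: (0,0) (0,1) (1,1) (1,2) (0,2) (0,3) (-1,3) (-2,3) (-3,3)

Derivation:
Initial moves: ULULLLLL
Fold: move[4]->U => ULULULLL (positions: [(0, 0), (0, 1), (-1, 1), (-1, 2), (-2, 2), (-2, 3), (-3, 3), (-4, 3), (-5, 3)])
Fold: move[1]->R => URULULLL (positions: [(0, 0), (0, 1), (1, 1), (1, 2), (0, 2), (0, 3), (-1, 3), (-2, 3), (-3, 3)])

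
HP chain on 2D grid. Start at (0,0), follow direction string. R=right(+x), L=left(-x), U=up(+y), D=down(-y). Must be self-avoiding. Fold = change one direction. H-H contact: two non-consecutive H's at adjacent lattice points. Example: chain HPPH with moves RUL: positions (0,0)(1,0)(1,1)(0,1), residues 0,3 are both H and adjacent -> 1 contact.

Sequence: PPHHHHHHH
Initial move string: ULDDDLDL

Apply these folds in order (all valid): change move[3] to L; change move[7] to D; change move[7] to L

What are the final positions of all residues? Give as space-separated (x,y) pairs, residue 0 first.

Initial moves: ULDDDLDL
Fold: move[3]->L => ULDLDLDL (positions: [(0, 0), (0, 1), (-1, 1), (-1, 0), (-2, 0), (-2, -1), (-3, -1), (-3, -2), (-4, -2)])
Fold: move[7]->D => ULDLDLDD (positions: [(0, 0), (0, 1), (-1, 1), (-1, 0), (-2, 0), (-2, -1), (-3, -1), (-3, -2), (-3, -3)])
Fold: move[7]->L => ULDLDLDL (positions: [(0, 0), (0, 1), (-1, 1), (-1, 0), (-2, 0), (-2, -1), (-3, -1), (-3, -2), (-4, -2)])

Answer: (0,0) (0,1) (-1,1) (-1,0) (-2,0) (-2,-1) (-3,-1) (-3,-2) (-4,-2)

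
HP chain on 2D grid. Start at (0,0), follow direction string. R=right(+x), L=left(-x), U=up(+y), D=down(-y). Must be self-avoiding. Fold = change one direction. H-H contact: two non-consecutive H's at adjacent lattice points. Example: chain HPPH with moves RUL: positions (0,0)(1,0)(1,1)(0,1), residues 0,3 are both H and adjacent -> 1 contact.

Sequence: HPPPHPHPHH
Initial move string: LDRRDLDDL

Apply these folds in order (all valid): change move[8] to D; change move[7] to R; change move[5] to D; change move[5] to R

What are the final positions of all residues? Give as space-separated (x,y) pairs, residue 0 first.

Answer: (0,0) (-1,0) (-1,-1) (0,-1) (1,-1) (1,-2) (2,-2) (2,-3) (3,-3) (3,-4)

Derivation:
Initial moves: LDRRDLDDL
Fold: move[8]->D => LDRRDLDDD (positions: [(0, 0), (-1, 0), (-1, -1), (0, -1), (1, -1), (1, -2), (0, -2), (0, -3), (0, -4), (0, -5)])
Fold: move[7]->R => LDRRDLDRD (positions: [(0, 0), (-1, 0), (-1, -1), (0, -1), (1, -1), (1, -2), (0, -2), (0, -3), (1, -3), (1, -4)])
Fold: move[5]->D => LDRRDDDRD (positions: [(0, 0), (-1, 0), (-1, -1), (0, -1), (1, -1), (1, -2), (1, -3), (1, -4), (2, -4), (2, -5)])
Fold: move[5]->R => LDRRDRDRD (positions: [(0, 0), (-1, 0), (-1, -1), (0, -1), (1, -1), (1, -2), (2, -2), (2, -3), (3, -3), (3, -4)])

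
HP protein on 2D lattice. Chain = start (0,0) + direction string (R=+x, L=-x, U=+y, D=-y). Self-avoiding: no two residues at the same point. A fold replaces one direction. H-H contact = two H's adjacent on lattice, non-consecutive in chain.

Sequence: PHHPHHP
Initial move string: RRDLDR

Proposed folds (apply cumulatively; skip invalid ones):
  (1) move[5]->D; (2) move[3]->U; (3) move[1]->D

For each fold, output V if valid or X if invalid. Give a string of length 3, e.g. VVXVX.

Answer: VXV

Derivation:
Initial: RRDLDR -> [(0, 0), (1, 0), (2, 0), (2, -1), (1, -1), (1, -2), (2, -2)]
Fold 1: move[5]->D => RRDLDD VALID
Fold 2: move[3]->U => RRDUDD INVALID (collision), skipped
Fold 3: move[1]->D => RDDLDD VALID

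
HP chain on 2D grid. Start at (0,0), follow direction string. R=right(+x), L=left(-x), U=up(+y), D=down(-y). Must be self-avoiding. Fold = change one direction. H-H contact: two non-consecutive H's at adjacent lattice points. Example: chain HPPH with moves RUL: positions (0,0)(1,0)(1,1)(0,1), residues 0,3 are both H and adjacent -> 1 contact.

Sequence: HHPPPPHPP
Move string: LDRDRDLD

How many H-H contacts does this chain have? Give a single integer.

Positions: [(0, 0), (-1, 0), (-1, -1), (0, -1), (0, -2), (1, -2), (1, -3), (0, -3), (0, -4)]
No H-H contacts found.

Answer: 0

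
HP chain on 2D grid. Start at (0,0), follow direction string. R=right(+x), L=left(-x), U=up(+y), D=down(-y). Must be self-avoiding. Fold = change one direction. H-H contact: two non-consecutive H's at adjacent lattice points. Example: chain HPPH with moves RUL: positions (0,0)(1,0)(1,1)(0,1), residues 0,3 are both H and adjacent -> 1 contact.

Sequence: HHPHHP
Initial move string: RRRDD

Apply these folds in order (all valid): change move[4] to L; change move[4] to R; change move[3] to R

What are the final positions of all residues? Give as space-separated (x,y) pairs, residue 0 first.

Initial moves: RRRDD
Fold: move[4]->L => RRRDL (positions: [(0, 0), (1, 0), (2, 0), (3, 0), (3, -1), (2, -1)])
Fold: move[4]->R => RRRDR (positions: [(0, 0), (1, 0), (2, 0), (3, 0), (3, -1), (4, -1)])
Fold: move[3]->R => RRRRR (positions: [(0, 0), (1, 0), (2, 0), (3, 0), (4, 0), (5, 0)])

Answer: (0,0) (1,0) (2,0) (3,0) (4,0) (5,0)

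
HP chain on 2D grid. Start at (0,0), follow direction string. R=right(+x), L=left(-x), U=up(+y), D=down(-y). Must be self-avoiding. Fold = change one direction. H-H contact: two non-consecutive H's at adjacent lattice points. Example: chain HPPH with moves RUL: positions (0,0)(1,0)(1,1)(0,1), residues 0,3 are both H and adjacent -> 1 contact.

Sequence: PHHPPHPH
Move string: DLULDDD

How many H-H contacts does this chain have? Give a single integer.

Positions: [(0, 0), (0, -1), (-1, -1), (-1, 0), (-2, 0), (-2, -1), (-2, -2), (-2, -3)]
H-H contact: residue 2 @(-1,-1) - residue 5 @(-2, -1)

Answer: 1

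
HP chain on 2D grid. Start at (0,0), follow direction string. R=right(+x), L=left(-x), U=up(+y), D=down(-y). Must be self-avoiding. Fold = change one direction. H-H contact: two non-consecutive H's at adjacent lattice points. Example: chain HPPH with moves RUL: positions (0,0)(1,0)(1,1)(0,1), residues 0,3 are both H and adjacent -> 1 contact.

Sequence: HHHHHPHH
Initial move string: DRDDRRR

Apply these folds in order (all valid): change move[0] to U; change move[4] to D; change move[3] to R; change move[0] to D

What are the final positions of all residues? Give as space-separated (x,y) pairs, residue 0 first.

Answer: (0,0) (0,-1) (1,-1) (1,-2) (2,-2) (2,-3) (3,-3) (4,-3)

Derivation:
Initial moves: DRDDRRR
Fold: move[0]->U => URDDRRR (positions: [(0, 0), (0, 1), (1, 1), (1, 0), (1, -1), (2, -1), (3, -1), (4, -1)])
Fold: move[4]->D => URDDDRR (positions: [(0, 0), (0, 1), (1, 1), (1, 0), (1, -1), (1, -2), (2, -2), (3, -2)])
Fold: move[3]->R => URDRDRR (positions: [(0, 0), (0, 1), (1, 1), (1, 0), (2, 0), (2, -1), (3, -1), (4, -1)])
Fold: move[0]->D => DRDRDRR (positions: [(0, 0), (0, -1), (1, -1), (1, -2), (2, -2), (2, -3), (3, -3), (4, -3)])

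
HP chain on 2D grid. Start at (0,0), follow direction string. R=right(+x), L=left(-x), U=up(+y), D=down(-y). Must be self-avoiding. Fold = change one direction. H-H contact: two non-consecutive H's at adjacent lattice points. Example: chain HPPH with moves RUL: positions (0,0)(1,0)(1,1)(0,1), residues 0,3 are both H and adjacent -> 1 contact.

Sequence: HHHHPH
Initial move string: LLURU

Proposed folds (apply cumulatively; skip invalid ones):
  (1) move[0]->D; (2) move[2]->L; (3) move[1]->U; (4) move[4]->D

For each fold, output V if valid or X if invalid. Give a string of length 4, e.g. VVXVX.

Answer: XXVV

Derivation:
Initial: LLURU -> [(0, 0), (-1, 0), (-2, 0), (-2, 1), (-1, 1), (-1, 2)]
Fold 1: move[0]->D => DLURU INVALID (collision), skipped
Fold 2: move[2]->L => LLLRU INVALID (collision), skipped
Fold 3: move[1]->U => LUURU VALID
Fold 4: move[4]->D => LUURD VALID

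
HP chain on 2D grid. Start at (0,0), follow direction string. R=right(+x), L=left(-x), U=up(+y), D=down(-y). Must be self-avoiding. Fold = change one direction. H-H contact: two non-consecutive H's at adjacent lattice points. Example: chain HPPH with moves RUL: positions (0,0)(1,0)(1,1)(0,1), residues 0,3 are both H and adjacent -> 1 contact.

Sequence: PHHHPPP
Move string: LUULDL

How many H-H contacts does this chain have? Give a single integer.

Positions: [(0, 0), (-1, 0), (-1, 1), (-1, 2), (-2, 2), (-2, 1), (-3, 1)]
No H-H contacts found.

Answer: 0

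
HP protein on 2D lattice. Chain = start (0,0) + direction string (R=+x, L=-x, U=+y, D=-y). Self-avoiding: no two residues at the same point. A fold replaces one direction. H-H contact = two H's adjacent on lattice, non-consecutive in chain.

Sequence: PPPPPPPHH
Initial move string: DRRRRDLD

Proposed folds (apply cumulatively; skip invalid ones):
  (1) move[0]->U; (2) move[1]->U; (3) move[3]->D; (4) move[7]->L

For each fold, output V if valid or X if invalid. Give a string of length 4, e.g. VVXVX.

Answer: VVVX

Derivation:
Initial: DRRRRDLD -> [(0, 0), (0, -1), (1, -1), (2, -1), (3, -1), (4, -1), (4, -2), (3, -2), (3, -3)]
Fold 1: move[0]->U => URRRRDLD VALID
Fold 2: move[1]->U => UURRRDLD VALID
Fold 3: move[3]->D => UURDRDLD VALID
Fold 4: move[7]->L => UURDRDLL INVALID (collision), skipped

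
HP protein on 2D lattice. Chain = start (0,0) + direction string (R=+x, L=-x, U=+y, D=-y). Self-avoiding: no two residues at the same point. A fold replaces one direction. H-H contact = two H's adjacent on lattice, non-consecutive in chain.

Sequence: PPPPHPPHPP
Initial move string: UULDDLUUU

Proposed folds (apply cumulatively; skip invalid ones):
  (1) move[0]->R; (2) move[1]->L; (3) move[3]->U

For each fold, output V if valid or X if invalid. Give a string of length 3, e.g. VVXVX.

Answer: XVX

Derivation:
Initial: UULDDLUUU -> [(0, 0), (0, 1), (0, 2), (-1, 2), (-1, 1), (-1, 0), (-2, 0), (-2, 1), (-2, 2), (-2, 3)]
Fold 1: move[0]->R => RULDDLUUU INVALID (collision), skipped
Fold 2: move[1]->L => ULLDDLUUU VALID
Fold 3: move[3]->U => ULLUDLUUU INVALID (collision), skipped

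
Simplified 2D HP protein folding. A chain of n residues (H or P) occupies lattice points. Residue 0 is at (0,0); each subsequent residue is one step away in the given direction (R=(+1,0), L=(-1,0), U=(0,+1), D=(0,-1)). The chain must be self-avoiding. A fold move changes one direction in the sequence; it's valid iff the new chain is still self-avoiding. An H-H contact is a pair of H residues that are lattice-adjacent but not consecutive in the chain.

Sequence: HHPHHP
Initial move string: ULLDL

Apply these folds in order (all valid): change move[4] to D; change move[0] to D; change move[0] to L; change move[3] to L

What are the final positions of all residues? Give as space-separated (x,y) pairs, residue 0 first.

Answer: (0,0) (-1,0) (-2,0) (-3,0) (-4,0) (-4,-1)

Derivation:
Initial moves: ULLDL
Fold: move[4]->D => ULLDD (positions: [(0, 0), (0, 1), (-1, 1), (-2, 1), (-2, 0), (-2, -1)])
Fold: move[0]->D => DLLDD (positions: [(0, 0), (0, -1), (-1, -1), (-2, -1), (-2, -2), (-2, -3)])
Fold: move[0]->L => LLLDD (positions: [(0, 0), (-1, 0), (-2, 0), (-3, 0), (-3, -1), (-3, -2)])
Fold: move[3]->L => LLLLD (positions: [(0, 0), (-1, 0), (-2, 0), (-3, 0), (-4, 0), (-4, -1)])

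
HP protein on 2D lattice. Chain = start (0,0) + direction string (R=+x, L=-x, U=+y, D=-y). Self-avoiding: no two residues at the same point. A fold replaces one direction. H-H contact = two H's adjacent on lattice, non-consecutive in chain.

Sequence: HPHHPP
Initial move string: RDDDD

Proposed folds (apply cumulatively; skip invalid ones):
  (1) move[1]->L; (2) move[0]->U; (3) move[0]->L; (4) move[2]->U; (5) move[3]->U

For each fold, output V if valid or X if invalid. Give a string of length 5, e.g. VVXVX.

Initial: RDDDD -> [(0, 0), (1, 0), (1, -1), (1, -2), (1, -3), (1, -4)]
Fold 1: move[1]->L => RLDDD INVALID (collision), skipped
Fold 2: move[0]->U => UDDDD INVALID (collision), skipped
Fold 3: move[0]->L => LDDDD VALID
Fold 4: move[2]->U => LDUDD INVALID (collision), skipped
Fold 5: move[3]->U => LDDUD INVALID (collision), skipped

Answer: XXVXX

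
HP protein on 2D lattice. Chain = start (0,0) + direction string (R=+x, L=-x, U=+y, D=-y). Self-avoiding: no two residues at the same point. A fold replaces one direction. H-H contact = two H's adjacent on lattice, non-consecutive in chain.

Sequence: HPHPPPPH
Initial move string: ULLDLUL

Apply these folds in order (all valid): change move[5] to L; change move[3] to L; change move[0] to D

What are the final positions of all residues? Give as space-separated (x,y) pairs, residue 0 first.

Initial moves: ULLDLUL
Fold: move[5]->L => ULLDLLL (positions: [(0, 0), (0, 1), (-1, 1), (-2, 1), (-2, 0), (-3, 0), (-4, 0), (-5, 0)])
Fold: move[3]->L => ULLLLLL (positions: [(0, 0), (0, 1), (-1, 1), (-2, 1), (-3, 1), (-4, 1), (-5, 1), (-6, 1)])
Fold: move[0]->D => DLLLLLL (positions: [(0, 0), (0, -1), (-1, -1), (-2, -1), (-3, -1), (-4, -1), (-5, -1), (-6, -1)])

Answer: (0,0) (0,-1) (-1,-1) (-2,-1) (-3,-1) (-4,-1) (-5,-1) (-6,-1)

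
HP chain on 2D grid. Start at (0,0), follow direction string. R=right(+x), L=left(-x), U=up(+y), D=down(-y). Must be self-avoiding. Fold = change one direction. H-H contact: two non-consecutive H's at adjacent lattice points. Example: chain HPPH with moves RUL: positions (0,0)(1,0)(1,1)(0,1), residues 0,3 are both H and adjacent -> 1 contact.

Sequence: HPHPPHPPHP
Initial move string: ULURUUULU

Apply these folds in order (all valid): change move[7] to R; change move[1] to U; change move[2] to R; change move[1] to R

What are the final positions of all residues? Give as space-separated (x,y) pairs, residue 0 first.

Answer: (0,0) (0,1) (1,1) (2,1) (3,1) (3,2) (3,3) (3,4) (4,4) (4,5)

Derivation:
Initial moves: ULURUUULU
Fold: move[7]->R => ULURUUURU (positions: [(0, 0), (0, 1), (-1, 1), (-1, 2), (0, 2), (0, 3), (0, 4), (0, 5), (1, 5), (1, 6)])
Fold: move[1]->U => UUURUUURU (positions: [(0, 0), (0, 1), (0, 2), (0, 3), (1, 3), (1, 4), (1, 5), (1, 6), (2, 6), (2, 7)])
Fold: move[2]->R => UURRUUURU (positions: [(0, 0), (0, 1), (0, 2), (1, 2), (2, 2), (2, 3), (2, 4), (2, 5), (3, 5), (3, 6)])
Fold: move[1]->R => URRRUUURU (positions: [(0, 0), (0, 1), (1, 1), (2, 1), (3, 1), (3, 2), (3, 3), (3, 4), (4, 4), (4, 5)])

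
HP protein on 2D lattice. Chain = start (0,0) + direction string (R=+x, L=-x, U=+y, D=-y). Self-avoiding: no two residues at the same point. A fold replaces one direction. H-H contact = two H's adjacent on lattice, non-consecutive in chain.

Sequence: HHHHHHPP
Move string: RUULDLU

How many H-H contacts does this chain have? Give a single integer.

Positions: [(0, 0), (1, 0), (1, 1), (1, 2), (0, 2), (0, 1), (-1, 1), (-1, 2)]
H-H contact: residue 0 @(0,0) - residue 5 @(0, 1)
H-H contact: residue 2 @(1,1) - residue 5 @(0, 1)

Answer: 2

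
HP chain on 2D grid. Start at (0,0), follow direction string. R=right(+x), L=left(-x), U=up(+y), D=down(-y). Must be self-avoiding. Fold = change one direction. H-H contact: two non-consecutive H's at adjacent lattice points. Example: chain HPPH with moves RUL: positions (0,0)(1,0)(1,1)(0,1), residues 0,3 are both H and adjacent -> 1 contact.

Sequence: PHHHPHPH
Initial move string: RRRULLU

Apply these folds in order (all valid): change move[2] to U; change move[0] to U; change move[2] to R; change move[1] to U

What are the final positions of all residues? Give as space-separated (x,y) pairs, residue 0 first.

Answer: (0,0) (0,1) (0,2) (1,2) (1,3) (0,3) (-1,3) (-1,4)

Derivation:
Initial moves: RRRULLU
Fold: move[2]->U => RRUULLU (positions: [(0, 0), (1, 0), (2, 0), (2, 1), (2, 2), (1, 2), (0, 2), (0, 3)])
Fold: move[0]->U => URUULLU (positions: [(0, 0), (0, 1), (1, 1), (1, 2), (1, 3), (0, 3), (-1, 3), (-1, 4)])
Fold: move[2]->R => URRULLU (positions: [(0, 0), (0, 1), (1, 1), (2, 1), (2, 2), (1, 2), (0, 2), (0, 3)])
Fold: move[1]->U => UURULLU (positions: [(0, 0), (0, 1), (0, 2), (1, 2), (1, 3), (0, 3), (-1, 3), (-1, 4)])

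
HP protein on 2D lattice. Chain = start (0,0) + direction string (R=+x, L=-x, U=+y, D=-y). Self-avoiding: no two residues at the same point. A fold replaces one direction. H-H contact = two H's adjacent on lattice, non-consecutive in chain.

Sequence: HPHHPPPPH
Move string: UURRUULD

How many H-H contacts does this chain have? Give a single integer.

Answer: 1

Derivation:
Positions: [(0, 0), (0, 1), (0, 2), (1, 2), (2, 2), (2, 3), (2, 4), (1, 4), (1, 3)]
H-H contact: residue 3 @(1,2) - residue 8 @(1, 3)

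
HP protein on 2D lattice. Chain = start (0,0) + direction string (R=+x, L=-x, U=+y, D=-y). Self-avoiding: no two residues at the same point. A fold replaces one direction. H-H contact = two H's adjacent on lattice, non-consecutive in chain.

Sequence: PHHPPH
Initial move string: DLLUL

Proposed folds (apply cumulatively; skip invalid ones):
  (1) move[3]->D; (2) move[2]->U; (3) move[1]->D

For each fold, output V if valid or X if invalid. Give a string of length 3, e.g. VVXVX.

Answer: VXV

Derivation:
Initial: DLLUL -> [(0, 0), (0, -1), (-1, -1), (-2, -1), (-2, 0), (-3, 0)]
Fold 1: move[3]->D => DLLDL VALID
Fold 2: move[2]->U => DLUDL INVALID (collision), skipped
Fold 3: move[1]->D => DDLDL VALID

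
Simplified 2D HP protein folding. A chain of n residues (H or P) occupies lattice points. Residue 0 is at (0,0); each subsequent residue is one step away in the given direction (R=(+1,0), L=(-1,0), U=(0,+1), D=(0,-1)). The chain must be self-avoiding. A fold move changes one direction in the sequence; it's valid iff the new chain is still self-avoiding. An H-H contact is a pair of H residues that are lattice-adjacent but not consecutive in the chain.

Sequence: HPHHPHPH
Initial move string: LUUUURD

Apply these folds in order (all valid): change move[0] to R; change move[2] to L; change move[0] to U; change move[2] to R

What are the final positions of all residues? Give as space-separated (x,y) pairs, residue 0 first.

Initial moves: LUUUURD
Fold: move[0]->R => RUUUURD (positions: [(0, 0), (1, 0), (1, 1), (1, 2), (1, 3), (1, 4), (2, 4), (2, 3)])
Fold: move[2]->L => RULUURD (positions: [(0, 0), (1, 0), (1, 1), (0, 1), (0, 2), (0, 3), (1, 3), (1, 2)])
Fold: move[0]->U => UULUURD (positions: [(0, 0), (0, 1), (0, 2), (-1, 2), (-1, 3), (-1, 4), (0, 4), (0, 3)])
Fold: move[2]->R => UURUURD (positions: [(0, 0), (0, 1), (0, 2), (1, 2), (1, 3), (1, 4), (2, 4), (2, 3)])

Answer: (0,0) (0,1) (0,2) (1,2) (1,3) (1,4) (2,4) (2,3)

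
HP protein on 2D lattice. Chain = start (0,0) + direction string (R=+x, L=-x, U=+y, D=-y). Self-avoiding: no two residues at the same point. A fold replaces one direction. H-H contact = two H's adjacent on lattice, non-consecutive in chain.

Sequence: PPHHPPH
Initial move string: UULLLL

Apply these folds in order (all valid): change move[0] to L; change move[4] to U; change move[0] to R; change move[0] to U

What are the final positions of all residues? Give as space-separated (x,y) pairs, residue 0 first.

Answer: (0,0) (0,1) (0,2) (-1,2) (-2,2) (-2,3) (-3,3)

Derivation:
Initial moves: UULLLL
Fold: move[0]->L => LULLLL (positions: [(0, 0), (-1, 0), (-1, 1), (-2, 1), (-3, 1), (-4, 1), (-5, 1)])
Fold: move[4]->U => LULLUL (positions: [(0, 0), (-1, 0), (-1, 1), (-2, 1), (-3, 1), (-3, 2), (-4, 2)])
Fold: move[0]->R => RULLUL (positions: [(0, 0), (1, 0), (1, 1), (0, 1), (-1, 1), (-1, 2), (-2, 2)])
Fold: move[0]->U => UULLUL (positions: [(0, 0), (0, 1), (0, 2), (-1, 2), (-2, 2), (-2, 3), (-3, 3)])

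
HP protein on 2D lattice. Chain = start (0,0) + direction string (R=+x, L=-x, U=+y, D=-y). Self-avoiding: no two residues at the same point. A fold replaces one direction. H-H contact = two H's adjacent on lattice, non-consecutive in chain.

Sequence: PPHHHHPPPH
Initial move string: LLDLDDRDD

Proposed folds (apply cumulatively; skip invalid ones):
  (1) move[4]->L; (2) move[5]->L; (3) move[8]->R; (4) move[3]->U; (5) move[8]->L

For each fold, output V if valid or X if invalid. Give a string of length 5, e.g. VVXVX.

Initial: LLDLDDRDD -> [(0, 0), (-1, 0), (-2, 0), (-2, -1), (-3, -1), (-3, -2), (-3, -3), (-2, -3), (-2, -4), (-2, -5)]
Fold 1: move[4]->L => LLDLLDRDD VALID
Fold 2: move[5]->L => LLDLLLRDD INVALID (collision), skipped
Fold 3: move[8]->R => LLDLLDRDR VALID
Fold 4: move[3]->U => LLDULDRDR INVALID (collision), skipped
Fold 5: move[8]->L => LLDLLDRDL VALID

Answer: VXVXV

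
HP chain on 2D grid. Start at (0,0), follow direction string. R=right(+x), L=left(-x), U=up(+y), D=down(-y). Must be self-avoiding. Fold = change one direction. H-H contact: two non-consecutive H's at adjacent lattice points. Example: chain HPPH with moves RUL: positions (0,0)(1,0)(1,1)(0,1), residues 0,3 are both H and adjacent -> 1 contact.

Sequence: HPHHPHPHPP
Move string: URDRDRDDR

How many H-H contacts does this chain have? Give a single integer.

Answer: 1

Derivation:
Positions: [(0, 0), (0, 1), (1, 1), (1, 0), (2, 0), (2, -1), (3, -1), (3, -2), (3, -3), (4, -3)]
H-H contact: residue 0 @(0,0) - residue 3 @(1, 0)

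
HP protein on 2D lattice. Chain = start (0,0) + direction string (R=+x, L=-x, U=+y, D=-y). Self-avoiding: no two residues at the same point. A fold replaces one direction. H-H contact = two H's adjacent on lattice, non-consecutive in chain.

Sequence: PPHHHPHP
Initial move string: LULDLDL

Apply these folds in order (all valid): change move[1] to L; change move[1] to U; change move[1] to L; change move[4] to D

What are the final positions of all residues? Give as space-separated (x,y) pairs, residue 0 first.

Initial moves: LULDLDL
Fold: move[1]->L => LLLDLDL (positions: [(0, 0), (-1, 0), (-2, 0), (-3, 0), (-3, -1), (-4, -1), (-4, -2), (-5, -2)])
Fold: move[1]->U => LULDLDL (positions: [(0, 0), (-1, 0), (-1, 1), (-2, 1), (-2, 0), (-3, 0), (-3, -1), (-4, -1)])
Fold: move[1]->L => LLLDLDL (positions: [(0, 0), (-1, 0), (-2, 0), (-3, 0), (-3, -1), (-4, -1), (-4, -2), (-5, -2)])
Fold: move[4]->D => LLLDDDL (positions: [(0, 0), (-1, 0), (-2, 0), (-3, 0), (-3, -1), (-3, -2), (-3, -3), (-4, -3)])

Answer: (0,0) (-1,0) (-2,0) (-3,0) (-3,-1) (-3,-2) (-3,-3) (-4,-3)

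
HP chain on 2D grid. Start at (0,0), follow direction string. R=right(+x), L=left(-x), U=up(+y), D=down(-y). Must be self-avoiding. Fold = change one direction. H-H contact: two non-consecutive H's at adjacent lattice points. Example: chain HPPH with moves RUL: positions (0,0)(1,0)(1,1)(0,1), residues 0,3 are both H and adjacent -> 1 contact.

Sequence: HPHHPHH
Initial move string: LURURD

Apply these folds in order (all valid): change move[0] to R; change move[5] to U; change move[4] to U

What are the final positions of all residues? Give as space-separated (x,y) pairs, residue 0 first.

Initial moves: LURURD
Fold: move[0]->R => RURURD (positions: [(0, 0), (1, 0), (1, 1), (2, 1), (2, 2), (3, 2), (3, 1)])
Fold: move[5]->U => RURURU (positions: [(0, 0), (1, 0), (1, 1), (2, 1), (2, 2), (3, 2), (3, 3)])
Fold: move[4]->U => RURUUU (positions: [(0, 0), (1, 0), (1, 1), (2, 1), (2, 2), (2, 3), (2, 4)])

Answer: (0,0) (1,0) (1,1) (2,1) (2,2) (2,3) (2,4)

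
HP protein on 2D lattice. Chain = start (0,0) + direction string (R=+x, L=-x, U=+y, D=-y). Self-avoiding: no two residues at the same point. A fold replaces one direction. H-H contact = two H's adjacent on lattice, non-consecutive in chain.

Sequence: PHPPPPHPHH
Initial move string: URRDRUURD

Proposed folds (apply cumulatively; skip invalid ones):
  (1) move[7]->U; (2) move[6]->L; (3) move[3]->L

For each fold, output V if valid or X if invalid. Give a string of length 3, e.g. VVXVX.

Initial: URRDRUURD -> [(0, 0), (0, 1), (1, 1), (2, 1), (2, 0), (3, 0), (3, 1), (3, 2), (4, 2), (4, 1)]
Fold 1: move[7]->U => URRDRUUUD INVALID (collision), skipped
Fold 2: move[6]->L => URRDRULRD INVALID (collision), skipped
Fold 3: move[3]->L => URRLRUURD INVALID (collision), skipped

Answer: XXX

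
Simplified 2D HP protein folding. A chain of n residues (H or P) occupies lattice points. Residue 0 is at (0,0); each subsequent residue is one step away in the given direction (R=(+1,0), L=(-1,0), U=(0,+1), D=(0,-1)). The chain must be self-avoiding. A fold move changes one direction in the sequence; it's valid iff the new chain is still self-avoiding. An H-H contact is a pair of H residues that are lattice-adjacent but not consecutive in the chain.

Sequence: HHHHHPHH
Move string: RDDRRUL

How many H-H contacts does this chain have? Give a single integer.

Answer: 2

Derivation:
Positions: [(0, 0), (1, 0), (1, -1), (1, -2), (2, -2), (3, -2), (3, -1), (2, -1)]
H-H contact: residue 2 @(1,-1) - residue 7 @(2, -1)
H-H contact: residue 4 @(2,-2) - residue 7 @(2, -1)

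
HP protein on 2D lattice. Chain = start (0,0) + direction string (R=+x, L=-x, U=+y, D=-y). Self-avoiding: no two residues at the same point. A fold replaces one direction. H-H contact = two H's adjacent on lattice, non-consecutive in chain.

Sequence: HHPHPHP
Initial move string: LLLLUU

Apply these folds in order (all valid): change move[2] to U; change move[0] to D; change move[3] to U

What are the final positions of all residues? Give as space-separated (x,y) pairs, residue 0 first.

Initial moves: LLLLUU
Fold: move[2]->U => LLULUU (positions: [(0, 0), (-1, 0), (-2, 0), (-2, 1), (-3, 1), (-3, 2), (-3, 3)])
Fold: move[0]->D => DLULUU (positions: [(0, 0), (0, -1), (-1, -1), (-1, 0), (-2, 0), (-2, 1), (-2, 2)])
Fold: move[3]->U => DLUUUU (positions: [(0, 0), (0, -1), (-1, -1), (-1, 0), (-1, 1), (-1, 2), (-1, 3)])

Answer: (0,0) (0,-1) (-1,-1) (-1,0) (-1,1) (-1,2) (-1,3)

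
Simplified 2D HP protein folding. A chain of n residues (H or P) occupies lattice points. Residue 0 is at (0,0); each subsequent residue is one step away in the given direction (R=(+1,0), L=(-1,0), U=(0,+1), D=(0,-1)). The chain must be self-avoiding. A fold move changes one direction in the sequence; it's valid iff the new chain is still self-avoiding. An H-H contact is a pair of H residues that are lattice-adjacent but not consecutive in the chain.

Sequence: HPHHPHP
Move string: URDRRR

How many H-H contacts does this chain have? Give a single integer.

Positions: [(0, 0), (0, 1), (1, 1), (1, 0), (2, 0), (3, 0), (4, 0)]
H-H contact: residue 0 @(0,0) - residue 3 @(1, 0)

Answer: 1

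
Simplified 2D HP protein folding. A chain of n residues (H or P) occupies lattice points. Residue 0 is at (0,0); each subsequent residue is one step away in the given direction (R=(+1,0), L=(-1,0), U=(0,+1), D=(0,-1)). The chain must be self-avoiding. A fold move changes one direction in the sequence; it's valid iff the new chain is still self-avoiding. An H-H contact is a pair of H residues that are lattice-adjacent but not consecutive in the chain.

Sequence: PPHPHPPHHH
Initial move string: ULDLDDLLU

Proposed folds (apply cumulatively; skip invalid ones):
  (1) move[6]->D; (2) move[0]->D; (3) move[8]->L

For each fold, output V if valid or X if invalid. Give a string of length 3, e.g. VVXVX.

Initial: ULDLDDLLU -> [(0, 0), (0, 1), (-1, 1), (-1, 0), (-2, 0), (-2, -1), (-2, -2), (-3, -2), (-4, -2), (-4, -1)]
Fold 1: move[6]->D => ULDLDDDLU VALID
Fold 2: move[0]->D => DLDLDDDLU VALID
Fold 3: move[8]->L => DLDLDDDLL VALID

Answer: VVV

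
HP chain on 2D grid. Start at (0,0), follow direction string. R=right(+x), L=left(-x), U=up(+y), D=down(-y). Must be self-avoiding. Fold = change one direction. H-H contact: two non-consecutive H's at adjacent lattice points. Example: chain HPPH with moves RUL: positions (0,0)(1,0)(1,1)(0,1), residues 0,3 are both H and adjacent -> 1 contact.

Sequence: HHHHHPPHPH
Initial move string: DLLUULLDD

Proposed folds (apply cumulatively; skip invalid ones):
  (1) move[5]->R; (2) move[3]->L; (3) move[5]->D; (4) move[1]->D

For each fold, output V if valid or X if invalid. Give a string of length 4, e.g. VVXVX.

Initial: DLLUULLDD -> [(0, 0), (0, -1), (-1, -1), (-2, -1), (-2, 0), (-2, 1), (-3, 1), (-4, 1), (-4, 0), (-4, -1)]
Fold 1: move[5]->R => DLLUURLDD INVALID (collision), skipped
Fold 2: move[3]->L => DLLLULLDD VALID
Fold 3: move[5]->D => DLLLUDLDD INVALID (collision), skipped
Fold 4: move[1]->D => DDLLULLDD VALID

Answer: XVXV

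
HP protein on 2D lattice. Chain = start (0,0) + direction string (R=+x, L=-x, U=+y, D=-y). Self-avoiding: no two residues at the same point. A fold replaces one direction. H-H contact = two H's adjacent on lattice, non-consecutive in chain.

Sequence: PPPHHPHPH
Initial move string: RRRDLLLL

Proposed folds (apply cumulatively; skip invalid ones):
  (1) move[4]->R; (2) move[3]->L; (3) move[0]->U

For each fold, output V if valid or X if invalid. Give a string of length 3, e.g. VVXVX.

Initial: RRRDLLLL -> [(0, 0), (1, 0), (2, 0), (3, 0), (3, -1), (2, -1), (1, -1), (0, -1), (-1, -1)]
Fold 1: move[4]->R => RRRDRLLL INVALID (collision), skipped
Fold 2: move[3]->L => RRRLLLLL INVALID (collision), skipped
Fold 3: move[0]->U => URRDLLLL INVALID (collision), skipped

Answer: XXX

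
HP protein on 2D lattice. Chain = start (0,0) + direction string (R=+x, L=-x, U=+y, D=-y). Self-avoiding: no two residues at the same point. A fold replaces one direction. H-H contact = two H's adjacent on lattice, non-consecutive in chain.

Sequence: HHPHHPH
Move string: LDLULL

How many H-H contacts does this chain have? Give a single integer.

Answer: 1

Derivation:
Positions: [(0, 0), (-1, 0), (-1, -1), (-2, -1), (-2, 0), (-3, 0), (-4, 0)]
H-H contact: residue 1 @(-1,0) - residue 4 @(-2, 0)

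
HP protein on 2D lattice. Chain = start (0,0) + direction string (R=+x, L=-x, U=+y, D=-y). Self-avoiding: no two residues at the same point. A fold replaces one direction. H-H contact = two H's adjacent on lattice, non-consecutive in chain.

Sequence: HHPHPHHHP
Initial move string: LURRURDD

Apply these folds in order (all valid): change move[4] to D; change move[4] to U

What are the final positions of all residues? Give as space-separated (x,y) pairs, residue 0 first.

Answer: (0,0) (-1,0) (-1,1) (0,1) (1,1) (1,2) (2,2) (2,1) (2,0)

Derivation:
Initial moves: LURRURDD
Fold: move[4]->D => LURRDRDD (positions: [(0, 0), (-1, 0), (-1, 1), (0, 1), (1, 1), (1, 0), (2, 0), (2, -1), (2, -2)])
Fold: move[4]->U => LURRURDD (positions: [(0, 0), (-1, 0), (-1, 1), (0, 1), (1, 1), (1, 2), (2, 2), (2, 1), (2, 0)])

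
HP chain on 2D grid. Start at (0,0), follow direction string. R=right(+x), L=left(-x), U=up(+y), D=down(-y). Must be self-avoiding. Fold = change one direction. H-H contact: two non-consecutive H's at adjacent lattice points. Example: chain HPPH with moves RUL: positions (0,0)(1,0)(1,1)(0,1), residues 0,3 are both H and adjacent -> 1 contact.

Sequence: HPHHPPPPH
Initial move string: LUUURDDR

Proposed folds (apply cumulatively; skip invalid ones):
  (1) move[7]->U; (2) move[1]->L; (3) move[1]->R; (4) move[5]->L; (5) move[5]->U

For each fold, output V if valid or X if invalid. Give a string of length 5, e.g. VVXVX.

Answer: XXXXX

Derivation:
Initial: LUUURDDR -> [(0, 0), (-1, 0), (-1, 1), (-1, 2), (-1, 3), (0, 3), (0, 2), (0, 1), (1, 1)]
Fold 1: move[7]->U => LUUURDDU INVALID (collision), skipped
Fold 2: move[1]->L => LLUURDDR INVALID (collision), skipped
Fold 3: move[1]->R => LRUURDDR INVALID (collision), skipped
Fold 4: move[5]->L => LUUURLDR INVALID (collision), skipped
Fold 5: move[5]->U => LUUURUDR INVALID (collision), skipped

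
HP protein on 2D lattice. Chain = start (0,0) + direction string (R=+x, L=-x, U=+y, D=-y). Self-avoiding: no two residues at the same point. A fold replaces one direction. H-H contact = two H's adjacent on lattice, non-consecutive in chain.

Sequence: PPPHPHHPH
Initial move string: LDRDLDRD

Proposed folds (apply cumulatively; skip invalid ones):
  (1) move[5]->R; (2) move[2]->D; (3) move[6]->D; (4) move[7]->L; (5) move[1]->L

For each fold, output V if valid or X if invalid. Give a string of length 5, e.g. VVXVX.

Initial: LDRDLDRD -> [(0, 0), (-1, 0), (-1, -1), (0, -1), (0, -2), (-1, -2), (-1, -3), (0, -3), (0, -4)]
Fold 1: move[5]->R => LDRDLRRD INVALID (collision), skipped
Fold 2: move[2]->D => LDDDLDRD VALID
Fold 3: move[6]->D => LDDDLDDD VALID
Fold 4: move[7]->L => LDDDLDDL VALID
Fold 5: move[1]->L => LLDDLDDL VALID

Answer: XVVVV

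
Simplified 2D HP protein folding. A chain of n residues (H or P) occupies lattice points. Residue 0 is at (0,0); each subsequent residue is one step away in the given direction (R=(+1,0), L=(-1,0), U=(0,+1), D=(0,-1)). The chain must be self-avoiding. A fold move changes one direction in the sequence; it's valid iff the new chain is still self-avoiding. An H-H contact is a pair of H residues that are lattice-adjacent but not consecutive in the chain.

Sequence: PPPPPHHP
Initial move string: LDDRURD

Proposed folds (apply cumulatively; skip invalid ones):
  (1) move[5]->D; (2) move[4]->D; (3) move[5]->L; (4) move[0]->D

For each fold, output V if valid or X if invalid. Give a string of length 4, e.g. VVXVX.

Answer: XVVV

Derivation:
Initial: LDDRURD -> [(0, 0), (-1, 0), (-1, -1), (-1, -2), (0, -2), (0, -1), (1, -1), (1, -2)]
Fold 1: move[5]->D => LDDRUDD INVALID (collision), skipped
Fold 2: move[4]->D => LDDRDRD VALID
Fold 3: move[5]->L => LDDRDLD VALID
Fold 4: move[0]->D => DDDRDLD VALID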